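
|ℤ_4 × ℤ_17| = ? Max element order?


|ℤ_4 × ℤ_17| = 4 × 17 = 68
Max element order = lcm(4,17) = 68
Cyclic? Yes (gcd=1)

|ℤ_4×ℤ_17| = 68, max element order = 68


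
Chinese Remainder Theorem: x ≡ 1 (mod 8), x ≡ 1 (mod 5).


m₁ = 8, m₂ = 5, gcd = 1, so CRT applies. M = m₁·m₂ = 40
Let M₁ = M/m₁ = 5, M₂ = M/m₂ = 8
Find y₁ ≡ M₁⁻¹ (mod m₁): 5⁻¹ ≡ 5 (mod 8)
Find y₂ ≡ M₂⁻¹ (mod m₂): 8⁻¹ ≡ 2 (mod 5)
x = a₁·M₁·y₁ + a₂·M₂·y₂ = 1·5·5 + 1·8·2 = 41
Reduce mod 40: x ≡ 1
Check: 1 mod 8 = 1 ✓, 1 mod 5 = 1 ✓

x ≡ 1 (mod 40)


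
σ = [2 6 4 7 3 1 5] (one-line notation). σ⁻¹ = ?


To find σ⁻¹, swap domain and range:
σ(1) = 2 → σ⁻¹(2) = 1
σ(2) = 6 → σ⁻¹(6) = 2
σ(3) = 4 → σ⁻¹(4) = 3
σ(4) = 7 → σ⁻¹(7) = 4
σ(5) = 3 → σ⁻¹(3) = 5
σ(6) = 1 → σ⁻¹(1) = 6
σ(7) = 5 → σ⁻¹(5) = 7

σ⁻¹ = [6 1 5 3 7 2 4]


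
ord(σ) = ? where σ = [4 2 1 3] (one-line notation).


Cycle decomposition: (1 4 3)
Cycle lengths: 3
Order = lcm(3) = 3

ord(σ) = 3


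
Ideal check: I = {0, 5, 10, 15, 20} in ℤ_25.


Check ideal conditions for I = {0, 5, 10, 15, 20} in ℤ_25:
(1) I is an additive subgroup? Yes
(2) For r ∈ ℤ_25 and a ∈ I: r·a ∈ I? Yes

Yes, I is an ideal of ℤ_25


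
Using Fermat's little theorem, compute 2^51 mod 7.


Fermat's little theorem: if p is prime and gcd(a,p)=1, then a^(p-1) ≡ 1 (mod p)
p = 7 is prime, gcd(2,7) = 1
Reduce exponent: 51 mod 6 = 3
So 2^51 ≡ 2^3 (mod 7)
2^3 mod 7 = 1

2^51 ≡ 1 (mod 7)


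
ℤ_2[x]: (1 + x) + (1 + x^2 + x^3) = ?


Add coefficients mod 2:
x^0: 1 + 1 = 0 (mod 2)
x^1: 1 + 0 = 1 (mod 2)
x^2: 0 + 1 = 1 (mod 2)
x^3: 0 + 1 = 1 (mod 2)
Result: x + x^2 + x^3

f + g = x + x^2 + x^3


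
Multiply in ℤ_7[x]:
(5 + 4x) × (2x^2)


Expand and collect like terms; reduce coefficients mod 7:
x^0: 5·0 = 0 ≡ 0 (mod 7)
x^1: 5·0 + 4·0 = 0 ≡ 0 (mod 7)
x^2: 5·2 + 4·0 = 10 ≡ 3 (mod 7)
x^3: 4·2 = 8 ≡ 1 (mod 7)
Result: 3x^2 + x^3

f · g = 3x^2 + x^3


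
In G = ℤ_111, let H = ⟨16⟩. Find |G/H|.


|⟨16⟩| = n / gcd(16, 111) = 111 / 1 = 111
H is normal (ℤ_111 is abelian).
|G/H| = |G| / |H| = 111 / 111 = 1

|G/H| = 1


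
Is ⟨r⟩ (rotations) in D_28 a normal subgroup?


H = ⟨r⟩ (rotations) in D_28
The rotation subgroup ⟨r⟩ has index 2 in D_28, so it is normal

Yes, normal subgroup


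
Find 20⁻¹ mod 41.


Use the extended Euclidean algorithm to write 1 = 20·s + 41·t; then s mod 41 is the inverse.
Euclidean algorithm:
  20 = 0·41 + 20
  41 = 2·20 + 1
  20 = 20·1 + 0
gcd(20,41) = 1
Back-substitution gives: 20·(-2) + 41·(1) = 1
So 20⁻¹ ≡ -2 ≡ 39 (mod 41)
Check: 20 × 39 = 780 ≡ 1 (mod 41) ✓

20⁻¹ ≡ 39 (mod 41)


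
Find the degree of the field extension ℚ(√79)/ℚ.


√79 has minimal polynomial x² - 79 (irreducible over ℚ since 79 is squarefree)

[ℚ(√79)/ℚ] = 2


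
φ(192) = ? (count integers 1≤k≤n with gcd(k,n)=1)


Factor n: 192 = 2^6 × 3
φ(n) = n · ∏(1 - 1/p) over distinct primes p | n
φ(192) = 192 · (1 - 1/2) · (1 - 1/3) = 64

φ(192) = 64


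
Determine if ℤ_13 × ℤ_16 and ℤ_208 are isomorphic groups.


Comparing ℤ_13 × ℤ_16 and ℤ_208:
gcd(13,16) = 1, so ℤ_13 × ℤ_16 ≅ ℤ_208 (CRT)

Yes, ℤ_13 × ℤ_16 ≅ ℤ_208


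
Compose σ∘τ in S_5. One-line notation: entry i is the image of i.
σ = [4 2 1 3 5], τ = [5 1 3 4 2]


σ∘τ: apply τ first, then σ
1 →τ 5 →σ 5
2 →τ 1 →σ 4
3 →τ 3 →σ 1
4 →τ 4 →σ 3
5 →τ 2 →σ 2

σ∘τ = [5 4 1 3 2]


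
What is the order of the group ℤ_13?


ℤ_n has n elements.

|ℤ_13| = 13


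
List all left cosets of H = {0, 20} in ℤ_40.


H = {0, 20}, |H| = 2
Number of cosets = |G|/|H| = 40/2 = 20
0 + H = {0, 20}
1 + H = {1, 21}
2 + H = {2, 22}
3 + H = {3, 23}
4 + H = {4, 24}
5 + H = {5, 25}
6 + H = {6, 26}
7 + H = {7, 27}
8 + H = {8, 28}
9 + H = {9, 29}
10 + H = {10, 30}
11 + H = {11, 31}
12 + H = {12, 32}
13 + H = {13, 33}
14 + H = {14, 34}
15 + H = {15, 35}
16 + H = {16, 36}
17 + H = {17, 37}
18 + H = {18, 38}
19 + H = {19, 39}

Cosets: 0+H={0,20}; 1+H={1,21}; 2+H={2,22}; 3+H={3,23}; 4+H={4,24}; 5+H={5,25}; 6+H={6,26}; 7+H={7,27}; 8+H={8,28}; 9+H={9,29}; 10+H={10,30}; 11+H={11,31}; 12+H={12,32}; 13+H={13,33}; 14+H={14,34}; 15+H={15,35}; 16+H={16,36}; 17+H={17,37}; 18+H={18,38}; 19+H={19,39}


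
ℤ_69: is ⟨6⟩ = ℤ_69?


g generates ℤ_n iff gcd(g, n) = 1
gcd(6, 69) = 3
Since gcd = 3 ≠ 1, ⟨6⟩ has order 23 < 69, so 6 is not a generator.

No, 6 does not generate ℤ_69


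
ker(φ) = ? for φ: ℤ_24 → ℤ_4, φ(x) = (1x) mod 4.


Kernel = preimage of identity
ker(φ) = {x ∈ ℤ_24 : 1x ≡ 0 (mod 4)}. Since 4 | 24, φ is well-defined. The kernel is the cyclic subgroup ⟨4⟩ of ℤ_24 (order 6), i.e. {0, 4, 8, 12, 16, 20}

ker(φ) = {0, 4, 8, 12, 16, 20}


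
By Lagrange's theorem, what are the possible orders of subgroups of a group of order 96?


Lagrange's theorem: |H| divides |G|
|G| = 96
Divisors of 96: 1, 2, 3, 4, 6, 8, 12, 16, 24, 32, 48, 96

Possible subgroup orders: {1, 2, 3, 4, 6, 8, 12, 16, 24, 32, 48, 96}


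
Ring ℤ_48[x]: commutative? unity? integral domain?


ℤ_48 has zero divisors (2·24 ≡ 0), and these lift to constant zero divisors in ℤ_48[x]; so not an integral domain
Commutative: Yes
Integral domain: No
Has unity: Yes

ℤ_48[x]: Commutative=Yes, Unity=Yes


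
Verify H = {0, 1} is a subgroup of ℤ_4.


Subgroup test for H = {0, 1} in (ℤ_4, +):
(1) 0 ∈ H? Yes
(2) Closure: for all a,b ∈ H, (a+b) mod 4 ∈ H? No  [counterexample: 1 + 1 = 2 ∉ H]
(3) Inverses: for all a ∈ H, -a mod 4 ∈ H? No

No, H is not a subgroup of ℤ_4


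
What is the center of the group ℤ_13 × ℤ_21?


Z(G) = {g ∈ G | gx = xg for all x ∈ G}
Direct product of abelian groups is abelian, so Z(G) = G

Z(ℤ_13 × ℤ_21) = ℤ_13 × ℤ_21


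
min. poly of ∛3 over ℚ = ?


∛3 satisfies x³ - 3 = 0, irreducible over ℚ (no rational root; 3 is not a perfect cube)

Minimal polynomial: x³ - 3


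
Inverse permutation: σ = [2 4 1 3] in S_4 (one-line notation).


To find σ⁻¹, swap domain and range:
σ(1) = 2 → σ⁻¹(2) = 1
σ(2) = 4 → σ⁻¹(4) = 2
σ(3) = 1 → σ⁻¹(1) = 3
σ(4) = 3 → σ⁻¹(3) = 4

σ⁻¹ = [3 1 4 2]


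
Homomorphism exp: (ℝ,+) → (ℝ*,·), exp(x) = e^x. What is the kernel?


Kernel = preimage of identity
ker(exp) = {x ∈ ℝ | e^x = 1} = {0}

ker(exp) = {0}


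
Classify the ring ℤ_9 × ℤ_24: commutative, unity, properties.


Direct product ring; commutative with unity (1,1); but (1,0)·(0,1) = (0,0) gives zero divisors, so not an integral domain
Commutative: Yes
Integral domain: No
Has unity: Yes

ℤ_9 × ℤ_24: Commutative=Yes, Unity=Yes


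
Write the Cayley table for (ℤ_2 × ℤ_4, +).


Elements: {(0,0), (0,1), (0,2), (0,3), (1,0), (1,1), (1,2), (1,3)}
Operation: componentwise addition mod (2, 4)
Entry (a, b) = ((a₁+b₁) mod 2, (a₂+b₂) mod 4)

Cayley table:
      | (0,0) | (0,1) | (0,2) | (0,3) | (1,0) | (1,1) | (1,2) | (1,3)
(0,0) | (0,0) | (0,1) | (0,2) | (0,3) | (1,0) | (1,1) | (1,2) | (1,3)
(0,1) | (0,1) | (0,2) | (0,3) | (0,0) | (1,1) | (1,2) | (1,3) | (1,0)
(0,2) | (0,2) | (0,3) | (0,0) | (0,1) | (1,2) | (1,3) | (1,0) | (1,1)
(0,3) | (0,3) | (0,0) | (0,1) | (0,2) | (1,3) | (1,0) | (1,1) | (1,2)
(1,0) | (1,0) | (1,1) | (1,2) | (1,3) | (0,0) | (0,1) | (0,2) | (0,3)
(1,1) | (1,1) | (1,2) | (1,3) | (1,0) | (0,1) | (0,2) | (0,3) | (0,0)
(1,2) | (1,2) | (1,3) | (1,0) | (1,1) | (0,2) | (0,3) | (0,0) | (0,1)
(1,3) | (1,3) | (1,0) | (1,1) | (1,2) | (0,3) | (0,0) | (0,1) | (0,2)


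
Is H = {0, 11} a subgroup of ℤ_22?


Subgroup test for H = {0, 11} in (ℤ_22, +):
(1) 0 ∈ H? Yes
(2) Closure: for all a,b ∈ H, (a+b) mod 22 ∈ H? Yes
(3) Inverses: for all a ∈ H, -a mod 22 ∈ H? Yes

Yes, H is a subgroup of ℤ_22


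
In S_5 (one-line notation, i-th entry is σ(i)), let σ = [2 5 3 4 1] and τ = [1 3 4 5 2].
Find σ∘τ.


σ∘τ: apply τ first, then σ
1 →τ 1 →σ 2
2 →τ 3 →σ 3
3 →τ 4 →σ 4
4 →τ 5 →σ 1
5 →τ 2 →σ 5

σ∘τ = [2 3 4 1 5]


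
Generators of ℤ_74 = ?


g generates ℤ_n iff gcd(g,n) = 1
Prime factors of 74: 2, 37
Generators are g ∈ {1,...,73} not divisible by any of these primes.
Generators: {1, 3, 5, 7, 9, 11, 13, 15, 17, 19, 21, 23, 25, 27, 29, 31, 33, 35, 39, 41, 43, 45, 47, 49, 51, 53, 55, 57, 59, 61, 63, 65, 67, 69, 71, 73}
Number of generators = φ(74) = 36

Generators of ℤ_74 = {1, 3, 5, 7, 9, 11, 13, 15, 17, 19, 21, 23, 25, 27, 29, 31, 33, 35, 39, 41, 43, 45, 47, 49, 51, 53, 55, 57, 59, 61, 63, 65, 67, 69, 71, 73}


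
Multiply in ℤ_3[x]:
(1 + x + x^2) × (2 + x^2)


Expand and collect like terms; reduce coefficients mod 3:
x^0: 1·2 = 2 ≡ 2 (mod 3)
x^1: 1·0 + 1·2 = 2 ≡ 2 (mod 3)
x^2: 1·1 + 1·0 + 1·2 = 3 ≡ 0 (mod 3)
x^3: 1·1 + 1·0 = 1 ≡ 1 (mod 3)
x^4: 1·1 = 1 ≡ 1 (mod 3)
Result: 2 + 2x + x^3 + x^4

f · g = 2 + 2x + x^3 + x^4


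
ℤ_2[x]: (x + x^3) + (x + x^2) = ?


Add coefficients mod 2:
x^0: 0 + 0 = 0 (mod 2)
x^1: 1 + 1 = 0 (mod 2)
x^2: 0 + 1 = 1 (mod 2)
x^3: 1 + 0 = 1 (mod 2)
Result: x^2 + x^3

f + g = x^2 + x^3


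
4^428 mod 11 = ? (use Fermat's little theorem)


Fermat's little theorem: if p is prime and gcd(a,p)=1, then a^(p-1) ≡ 1 (mod p)
p = 11 is prime, gcd(4,11) = 1
Reduce exponent: 428 mod 10 = 8
So 4^428 ≡ 4^8 (mod 11)
4^8 mod 11 = 9

4^428 ≡ 9 (mod 11)


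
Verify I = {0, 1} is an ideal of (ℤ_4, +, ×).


Check ideal conditions for I = {0, 1} in ℤ_4:
(1) I is an additive subgroup? No
(2) For r ∈ ℤ_4 and a ∈ I: r·a ∈ I? No  [counterexample: r=2, a=1, r·a mod 4 = 2 ∉ I]

No, I is not an ideal of ℤ_4


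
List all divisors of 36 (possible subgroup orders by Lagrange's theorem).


Lagrange's theorem: |H| divides |G|
|G| = 36
Divisors of 36: 1, 2, 3, 4, 6, 9, 12, 18, 36

Possible subgroup orders: {1, 2, 3, 4, 6, 9, 12, 18, 36}


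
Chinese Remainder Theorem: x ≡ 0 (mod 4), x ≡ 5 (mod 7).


m₁ = 4, m₂ = 7, gcd = 1, so CRT applies. M = m₁·m₂ = 28
Let M₁ = M/m₁ = 7, M₂ = M/m₂ = 4
Find y₁ ≡ M₁⁻¹ (mod m₁): 7⁻¹ ≡ 3 (mod 4)
Find y₂ ≡ M₂⁻¹ (mod m₂): 4⁻¹ ≡ 2 (mod 7)
x = a₁·M₁·y₁ + a₂·M₂·y₂ = 0·7·3 + 5·4·2 = 40
Reduce mod 28: x ≡ 12
Check: 12 mod 4 = 0 ✓, 12 mod 7 = 5 ✓

x ≡ 12 (mod 28)


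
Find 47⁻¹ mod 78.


Use the extended Euclidean algorithm to write 1 = 47·s + 78·t; then s mod 78 is the inverse.
Euclidean algorithm:
  47 = 0·78 + 47
  78 = 1·47 + 31
  47 = 1·31 + 16
  31 = 1·16 + 15
  16 = 1·15 + 1
  15 = 15·1 + 0
gcd(47,78) = 1
Back-substitution gives: 47·(5) + 78·(-3) = 1
So 47⁻¹ ≡ 5 ≡ 5 (mod 78)
Check: 47 × 5 = 235 ≡ 1 (mod 78) ✓

47⁻¹ ≡ 5 (mod 78)


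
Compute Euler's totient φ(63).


Factor n: 63 = 3^2 × 7
φ(n) = n · ∏(1 - 1/p) over distinct primes p | n
φ(63) = 63 · (1 - 1/3) · (1 - 1/7) = 36

φ(63) = 36


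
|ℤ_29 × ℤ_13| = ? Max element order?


|ℤ_29 × ℤ_13| = 29 × 13 = 377
Max element order = lcm(29,13) = 377
Cyclic? Yes (gcd=1)

|ℤ_29×ℤ_13| = 377, max element order = 377


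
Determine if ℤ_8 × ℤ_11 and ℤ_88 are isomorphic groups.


Comparing ℤ_8 × ℤ_11 and ℤ_88:
gcd(8,11) = 1, so ℤ_8 × ℤ_11 ≅ ℤ_88 (CRT)

Yes, ℤ_8 × ℤ_11 ≅ ℤ_88


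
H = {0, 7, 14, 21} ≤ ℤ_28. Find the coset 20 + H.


20 + H = {20 + h (mod 28) : h ∈ H}
20+0=20, 20+7=27, 20+14=6, 20+21=13
20 + H = {6, 13, 20, 27} = 6 + H

20 + H = {6, 13, 20, 27}


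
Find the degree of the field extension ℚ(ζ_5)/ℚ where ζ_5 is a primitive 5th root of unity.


[ℚ(ζ_n):ℚ] = deg Φ_n(x) = φ(n). Here φ(5) = 4

[ℚ(ζ_5)/ℚ where ζ_5 is a primitive 5th root of unity] = 4


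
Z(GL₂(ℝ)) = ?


Z(G) = {g ∈ G | gx = xg for all x ∈ G}
Only scalar multiples of the identity commute with all invertible matrices

Z(GL₂(ℝ)) = {aI : a ∈ ℝ, a ≠ 0}


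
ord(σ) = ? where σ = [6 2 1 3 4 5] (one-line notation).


Cycle decomposition: (1 6 5 4 3)
Cycle lengths: 5
Order = lcm(5) = 5

ord(σ) = 5


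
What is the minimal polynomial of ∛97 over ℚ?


∛97 satisfies x³ - 97 = 0, irreducible over ℚ (no rational root; 97 is not a perfect cube)

Minimal polynomial: x³ - 97


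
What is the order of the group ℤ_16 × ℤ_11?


|A × B| = |A| · |B|
|ℤ_16 × ℤ_11| = 16 × 11 = 176

|ℤ_16 × ℤ_11| = 176


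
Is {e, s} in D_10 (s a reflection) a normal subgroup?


H = {e, s} in D_10 (s a reflection)
r·s·r⁻¹ = sr⁻² ≠ s for n ≥ 3, so {e, s} is not closed under conjugation

No, not a normal subgroup


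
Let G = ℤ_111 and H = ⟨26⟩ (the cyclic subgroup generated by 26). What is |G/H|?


|⟨26⟩| = n / gcd(26, 111) = 111 / 1 = 111
H is normal (ℤ_111 is abelian).
|G/H| = |G| / |H| = 111 / 111 = 1

|G/H| = 1


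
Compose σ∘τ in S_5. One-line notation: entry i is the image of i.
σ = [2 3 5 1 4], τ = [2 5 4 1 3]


σ∘τ: apply τ first, then σ
1 →τ 2 →σ 3
2 →τ 5 →σ 4
3 →τ 4 →σ 1
4 →τ 1 →σ 2
5 →τ 3 →σ 5

σ∘τ = [3 4 1 2 5]


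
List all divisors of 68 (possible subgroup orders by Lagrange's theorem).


Lagrange's theorem: |H| divides |G|
|G| = 68
Divisors of 68: 1, 2, 4, 17, 34, 68

Possible subgroup orders: {1, 2, 4, 17, 34, 68}


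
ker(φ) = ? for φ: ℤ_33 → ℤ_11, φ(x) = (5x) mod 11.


Kernel = preimage of identity
ker(φ) = {x ∈ ℤ_33 : 5x ≡ 0 (mod 11)}. Since 11 | 33, φ is well-defined. The kernel is the cyclic subgroup ⟨11⟩ of ℤ_33 (order 3), i.e. {0, 11, 22}

ker(φ) = {0, 11, 22}


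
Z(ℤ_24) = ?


Z(G) = {g ∈ G | gx = xg for all x ∈ G}
ℤ_24 is abelian, so Z(G) = G

Z(ℤ_24) = ℤ_24


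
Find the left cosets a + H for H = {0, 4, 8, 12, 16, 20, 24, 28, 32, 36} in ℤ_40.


H = {0, 4, 8, 12, 16, 20, 24, 28, 32, 36}, |H| = 10
Number of cosets = |G|/|H| = 40/10 = 4
0 + H = {0, 4, 8, 12, 16, 20, 24, 28, 32, 36}
1 + H = {1, 5, 9, 13, 17, 21, 25, 29, 33, 37}
2 + H = {2, 6, 10, 14, 18, 22, 26, 30, 34, 38}
3 + H = {3, 7, 11, 15, 19, 23, 27, 31, 35, 39}

Cosets: 0+H={0,4,8,12,16,20,24,28,32,36}; 1+H={1,5,9,13,17,21,25,29,33,37}; 2+H={2,6,10,14,18,22,26,30,34,38}; 3+H={3,7,11,15,19,23,27,31,35,39}


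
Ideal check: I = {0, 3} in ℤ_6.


Check ideal conditions for I = {0, 3} in ℤ_6:
(1) I is an additive subgroup? Yes
(2) For r ∈ ℤ_6 and a ∈ I: r·a ∈ I? Yes

Yes, I is an ideal of ℤ_6


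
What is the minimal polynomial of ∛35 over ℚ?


∛35 satisfies x³ - 35 = 0, irreducible over ℚ (no rational root; 35 is not a perfect cube)

Minimal polynomial: x³ - 35


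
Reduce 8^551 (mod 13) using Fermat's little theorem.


Fermat's little theorem: if p is prime and gcd(a,p)=1, then a^(p-1) ≡ 1 (mod p)
p = 13 is prime, gcd(8,13) = 1
Reduce exponent: 551 mod 12 = 11
So 8^551 ≡ 8^11 (mod 13)
8^11 mod 13 = 5

8^551 ≡ 5 (mod 13)


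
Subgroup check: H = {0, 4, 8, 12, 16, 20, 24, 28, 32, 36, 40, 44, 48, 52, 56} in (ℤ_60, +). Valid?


Subgroup test for H = {0, 4, 8, 12, 16, 20, 24, 28, 32, 36, 40, 44, 48, 52, 56} in (ℤ_60, +):
(1) 0 ∈ H? Yes
(2) Closure: for all a,b ∈ H, (a+b) mod 60 ∈ H? Yes
(3) Inverses: for all a ∈ H, -a mod 60 ∈ H? Yes

Yes, H is a subgroup of ℤ_60


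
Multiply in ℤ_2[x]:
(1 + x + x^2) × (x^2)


Expand and collect like terms; reduce coefficients mod 2:
x^0: 1·0 = 0 ≡ 0 (mod 2)
x^1: 1·0 + 1·0 = 0 ≡ 0 (mod 2)
x^2: 1·1 + 1·0 + 1·0 = 1 ≡ 1 (mod 2)
x^3: 1·1 + 1·0 = 1 ≡ 1 (mod 2)
x^4: 1·1 = 1 ≡ 1 (mod 2)
Result: x^2 + x^3 + x^4

f · g = x^2 + x^3 + x^4


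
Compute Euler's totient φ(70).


Factor n: 70 = 2 × 5 × 7
φ(n) = n · ∏(1 - 1/p) over distinct primes p | n
φ(70) = 70 · (1 - 1/2) · (1 - 1/5) · (1 - 1/7) = 24

φ(70) = 24


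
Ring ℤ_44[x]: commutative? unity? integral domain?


ℤ_44 has zero divisors (2·22 ≡ 0), and these lift to constant zero divisors in ℤ_44[x]; so not an integral domain
Commutative: Yes
Integral domain: No
Has unity: Yes

ℤ_44[x]: Commutative=Yes, Unity=Yes


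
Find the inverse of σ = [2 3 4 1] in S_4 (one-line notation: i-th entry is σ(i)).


To find σ⁻¹, swap domain and range:
σ(1) = 2 → σ⁻¹(2) = 1
σ(2) = 3 → σ⁻¹(3) = 2
σ(3) = 4 → σ⁻¹(4) = 3
σ(4) = 1 → σ⁻¹(1) = 4

σ⁻¹ = [4 1 2 3]


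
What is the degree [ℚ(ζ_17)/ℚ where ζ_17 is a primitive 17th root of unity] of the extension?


[ℚ(ζ_n):ℚ] = deg Φ_n(x) = φ(n). Here φ(17) = 16

[ℚ(ζ_17)/ℚ where ζ_17 is a primitive 17th root of unity] = 16


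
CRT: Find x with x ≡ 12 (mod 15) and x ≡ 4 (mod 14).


m₁ = 15, m₂ = 14, gcd = 1, so CRT applies. M = m₁·m₂ = 210
Let M₁ = M/m₁ = 14, M₂ = M/m₂ = 15
Find y₁ ≡ M₁⁻¹ (mod m₁): 14⁻¹ ≡ 14 (mod 15)
Find y₂ ≡ M₂⁻¹ (mod m₂): 15⁻¹ ≡ 1 (mod 14)
x = a₁·M₁·y₁ + a₂·M₂·y₂ = 12·14·14 + 4·15·1 = 2412
Reduce mod 210: x ≡ 102
Check: 102 mod 15 = 12 ✓, 102 mod 14 = 4 ✓

x ≡ 102 (mod 210)


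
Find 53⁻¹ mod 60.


Use the extended Euclidean algorithm to write 1 = 53·s + 60·t; then s mod 60 is the inverse.
Euclidean algorithm:
  53 = 0·60 + 53
  60 = 1·53 + 7
  53 = 7·7 + 4
  7 = 1·4 + 3
  4 = 1·3 + 1
  3 = 3·1 + 0
gcd(53,60) = 1
Back-substitution gives: 53·(17) + 60·(-15) = 1
So 53⁻¹ ≡ 17 ≡ 17 (mod 60)
Check: 53 × 17 = 901 ≡ 1 (mod 60) ✓

53⁻¹ ≡ 17 (mod 60)


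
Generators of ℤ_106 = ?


g generates ℤ_n iff gcd(g,n) = 1
Prime factors of 106: 2, 53
Generators are g ∈ {1,...,105} not divisible by any of these primes.
Generators: {1, 3, 5, 7, 9, 11, 13, 15, 17, 19, 21, 23, 25, 27, 29, 31, 33, 35, 37, 39, 41, 43, 45, 47, 49, 51, 55, 57, 59, 61, 63, 65, 67, 69, 71, 73, 75, 77, 79, 81, 83, 85, 87, 89, 91, 93, 95, 97, 99, 101, 103, 105}
Number of generators = φ(106) = 52

Generators of ℤ_106 = {1, 3, 5, 7, 9, 11, 13, 15, 17, 19, 21, 23, 25, 27, 29, 31, 33, 35, 37, 39, 41, 43, 45, 47, 49, 51, 55, 57, 59, 61, 63, 65, 67, 69, 71, 73, 75, 77, 79, 81, 83, 85, 87, 89, 91, 93, 95, 97, 99, 101, 103, 105}


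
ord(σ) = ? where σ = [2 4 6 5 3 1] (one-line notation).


Cycle decomposition: (1 2 4 5 3 6)
Cycle lengths: 6
Order = lcm(6) = 6

ord(σ) = 6


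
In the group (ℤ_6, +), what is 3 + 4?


Operation: addition mod 6
3 + 4 = (a + b) mod 6 with a = 3, b = 4

3 + 4 = 1


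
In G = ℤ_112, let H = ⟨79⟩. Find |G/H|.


|⟨79⟩| = n / gcd(79, 112) = 112 / 1 = 112
H is normal (ℤ_112 is abelian).
|G/H| = |G| / |H| = 112 / 112 = 1

|G/H| = 1


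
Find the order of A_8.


|A_n| = n!/2 (even permutations)
|A_8| = 8!/2 = 40320/2 = 20160

|A_8| = 20160


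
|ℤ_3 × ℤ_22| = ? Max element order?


|ℤ_3 × ℤ_22| = 3 × 22 = 66
Max element order = lcm(3,22) = 66
Cyclic? Yes (gcd=1)

|ℤ_3×ℤ_22| = 66, max element order = 66


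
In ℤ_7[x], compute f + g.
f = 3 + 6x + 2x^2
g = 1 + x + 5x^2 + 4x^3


Add coefficients mod 7:
x^0: 3 + 1 = 4 (mod 7)
x^1: 6 + 1 = 0 (mod 7)
x^2: 2 + 5 = 0 (mod 7)
x^3: 0 + 4 = 4 (mod 7)
Result: 4 + 4x^3

f + g = 4 + 4x^3


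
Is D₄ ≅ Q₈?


Comparing D₄ and Q₈:
D₄ has 5 elements of order 2; Q₈ has only 1

No, D₄ ≇ Q₈


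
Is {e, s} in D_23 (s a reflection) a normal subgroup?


H = {e, s} in D_23 (s a reflection)
r·s·r⁻¹ = sr⁻² ≠ s for n ≥ 3, so {e, s} is not closed under conjugation

No, not a normal subgroup


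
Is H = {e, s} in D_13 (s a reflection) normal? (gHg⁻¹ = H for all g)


H = {e, s} in D_13 (s a reflection)
r·s·r⁻¹ = sr⁻² ≠ s for n ≥ 3, so {e, s} is not closed under conjugation

No, not a normal subgroup


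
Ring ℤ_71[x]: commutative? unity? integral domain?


ℤ_71 is a field (n prime), so ℤ_71[x] is a commutative integral domain with unity
Commutative: Yes
Integral domain: Yes
Has unity: Yes

ℤ_71[x]: Commutative=Yes, Unity=Yes


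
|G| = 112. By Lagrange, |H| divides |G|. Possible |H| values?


Lagrange's theorem: |H| divides |G|
|G| = 112
Divisors of 112: 1, 2, 4, 7, 8, 14, 16, 28, 56, 112

Possible subgroup orders: {1, 2, 4, 7, 8, 14, 16, 28, 56, 112}


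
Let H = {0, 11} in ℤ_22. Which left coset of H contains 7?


7 + H = {7 + h (mod 22) : h ∈ H}
7+0=7, 7+11=18

7 + H = {7, 18}


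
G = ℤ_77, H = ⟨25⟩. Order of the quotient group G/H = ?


|⟨25⟩| = n / gcd(25, 77) = 77 / 1 = 77
H is normal (ℤ_77 is abelian).
|G/H| = |G| / |H| = 77 / 77 = 1

|G/H| = 1


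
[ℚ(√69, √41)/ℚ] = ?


[ℚ(√69,√41):ℚ] = [ℚ(√69,√41):ℚ(√69)]·[ℚ(√69):ℚ] = 2·2 = 4

[ℚ(√69, √41)/ℚ] = 4


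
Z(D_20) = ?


Z(G) = {g ∈ G | gx = xg for all x ∈ G}
For even n, Z(D_n) = {e, r^(n/2)}: the 180° rotation r^10 commutes with every reflection and rotation

Z(D_20) = {e, r^10}


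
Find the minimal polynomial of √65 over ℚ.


√65 satisfies x² - 65 = 0, irreducible over ℚ since 65 is squarefree

Minimal polynomial: x² - 65


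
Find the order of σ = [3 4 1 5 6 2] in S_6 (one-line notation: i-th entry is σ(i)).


Cycle decomposition: (1 3) (2 4 5 6)
Cycle lengths: 2, 4
Order = lcm(2, 4) = 4

ord(σ) = 4


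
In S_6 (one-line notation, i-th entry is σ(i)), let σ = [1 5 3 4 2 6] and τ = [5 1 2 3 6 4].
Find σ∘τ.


σ∘τ: apply τ first, then σ
1 →τ 5 →σ 2
2 →τ 1 →σ 1
3 →τ 2 →σ 5
4 →τ 3 →σ 3
5 →τ 6 →σ 6
6 →τ 4 →σ 4

σ∘τ = [2 1 5 3 6 4]


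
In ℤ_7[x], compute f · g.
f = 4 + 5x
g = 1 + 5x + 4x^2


Expand and collect like terms; reduce coefficients mod 7:
x^0: 4·1 = 4 ≡ 4 (mod 7)
x^1: 4·5 + 5·1 = 25 ≡ 4 (mod 7)
x^2: 4·4 + 5·5 = 41 ≡ 6 (mod 7)
x^3: 5·4 = 20 ≡ 6 (mod 7)
Result: 4 + 4x + 6x^2 + 6x^3

f · g = 4 + 4x + 6x^2 + 6x^3


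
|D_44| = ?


|D_n| = 2n (n rotations and n reflections)
|D_44| = 2×44 = 88

|D_44| = 88


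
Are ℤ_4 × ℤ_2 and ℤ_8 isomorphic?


Comparing ℤ_4 × ℤ_2 and ℤ_8:
gcd(4,2) = 2 ≠ 1. Max element order in ℤ_4×ℤ_2 is lcm(4,2) = 4 < 8, so it has no element of order 8

No, ℤ_4 × ℤ_2 ≇ ℤ_8


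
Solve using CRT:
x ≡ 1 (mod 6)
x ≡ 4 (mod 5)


m₁ = 6, m₂ = 5, gcd = 1, so CRT applies. M = m₁·m₂ = 30
Let M₁ = M/m₁ = 5, M₂ = M/m₂ = 6
Find y₁ ≡ M₁⁻¹ (mod m₁): 5⁻¹ ≡ 5 (mod 6)
Find y₂ ≡ M₂⁻¹ (mod m₂): 6⁻¹ ≡ 1 (mod 5)
x = a₁·M₁·y₁ + a₂·M₂·y₂ = 1·5·5 + 4·6·1 = 49
Reduce mod 30: x ≡ 19
Check: 19 mod 6 = 1 ✓, 19 mod 5 = 4 ✓

x ≡ 19 (mod 30)


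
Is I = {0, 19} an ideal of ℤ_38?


Check ideal conditions for I = {0, 19} in ℤ_38:
(1) I is an additive subgroup? Yes
(2) For r ∈ ℤ_38 and a ∈ I: r·a ∈ I? Yes

Yes, I is an ideal of ℤ_38


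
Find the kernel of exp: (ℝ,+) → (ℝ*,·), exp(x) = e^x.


Kernel = preimage of identity
ker(exp) = {x ∈ ℝ | e^x = 1} = {0}

ker(exp) = {0}


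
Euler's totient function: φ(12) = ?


φ(n) = count of k ∈ {1,...,n} with gcd(k,n)=1
Coprimes to 12: {1, 5, 7, 11}
Count: 4

φ(12) = 4


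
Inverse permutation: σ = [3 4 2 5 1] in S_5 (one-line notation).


To find σ⁻¹, swap domain and range:
σ(1) = 3 → σ⁻¹(3) = 1
σ(2) = 4 → σ⁻¹(4) = 2
σ(3) = 2 → σ⁻¹(2) = 3
σ(4) = 5 → σ⁻¹(5) = 4
σ(5) = 1 → σ⁻¹(1) = 5

σ⁻¹ = [5 3 1 2 4]


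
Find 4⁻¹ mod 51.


Use the extended Euclidean algorithm to write 1 = 4·s + 51·t; then s mod 51 is the inverse.
Euclidean algorithm:
  4 = 0·51 + 4
  51 = 12·4 + 3
  4 = 1·3 + 1
  3 = 3·1 + 0
gcd(4,51) = 1
Back-substitution gives: 4·(13) + 51·(-1) = 1
So 4⁻¹ ≡ 13 ≡ 13 (mod 51)
Check: 4 × 13 = 52 ≡ 1 (mod 51) ✓

4⁻¹ ≡ 13 (mod 51)


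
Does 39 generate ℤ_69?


g generates ℤ_n iff gcd(g, n) = 1
gcd(39, 69) = 3
Since gcd = 3 ≠ 1, ⟨39⟩ has order 23 < 69, so 39 is not a generator.

No, 39 does not generate ℤ_69


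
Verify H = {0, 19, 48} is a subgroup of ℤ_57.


Subgroup test for H = {0, 19, 48} in (ℤ_57, +):
(1) 0 ∈ H? Yes
(2) Closure: for all a,b ∈ H, (a+b) mod 57 ∈ H? No  [counterexample: 19 + 19 = 38 ∉ H]
(3) Inverses: for all a ∈ H, -a mod 57 ∈ H? No

No, H is not a subgroup of ℤ_57


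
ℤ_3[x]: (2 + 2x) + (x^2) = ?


Add coefficients mod 3:
x^0: 2 + 0 = 2 (mod 3)
x^1: 2 + 0 = 2 (mod 3)
x^2: 0 + 1 = 1 (mod 3)
Result: 2 + 2x + x^2

f + g = 2 + 2x + x^2


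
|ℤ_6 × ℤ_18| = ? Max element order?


|ℤ_6 × ℤ_18| = 6 × 18 = 108
Max element order = lcm(6,18) = 18
Cyclic? No (gcd=6)

|ℤ_6×ℤ_18| = 108, max element order = 18


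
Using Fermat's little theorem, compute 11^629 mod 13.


Fermat's little theorem: if p is prime and gcd(a,p)=1, then a^(p-1) ≡ 1 (mod p)
p = 13 is prime, gcd(11,13) = 1
Reduce exponent: 629 mod 12 = 5
So 11^629 ≡ 11^5 (mod 13)
11^5 mod 13 = 7

11^629 ≡ 7 (mod 13)


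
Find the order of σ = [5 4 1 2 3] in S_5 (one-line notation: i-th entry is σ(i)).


Cycle decomposition: (1 5 3) (2 4)
Cycle lengths: 3, 2
Order = lcm(3, 2) = 6

ord(σ) = 6


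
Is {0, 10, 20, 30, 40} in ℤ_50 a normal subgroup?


H = {0, 10, 20, 30, 40} in ℤ_50
ℤ_50 is abelian; every subgroup of an abelian group is normal

Yes, normal subgroup


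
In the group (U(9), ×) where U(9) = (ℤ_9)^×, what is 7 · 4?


Operation: multiplication mod 9
7 · 4 = (a × b) mod 9 with a = 7, b = 4

7 · 4 = 1


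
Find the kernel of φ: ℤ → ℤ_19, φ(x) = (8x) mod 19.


Kernel = preimage of identity
ker(φ) = {x ∈ ℤ : 8x ≡ 0 (mod 19)}. gcd(8,19) = 1, so 8x ≡ 0 (mod 19) ⟺ x ≡ 0 (mod 19/1 = 19). Hence ker(φ) = 19ℤ

ker(φ) = 19ℤ


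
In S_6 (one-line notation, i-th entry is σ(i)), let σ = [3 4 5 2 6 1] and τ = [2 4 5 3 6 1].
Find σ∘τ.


σ∘τ: apply τ first, then σ
1 →τ 2 →σ 4
2 →τ 4 →σ 2
3 →τ 5 →σ 6
4 →τ 3 →σ 5
5 →τ 6 →σ 1
6 →τ 1 →σ 3

σ∘τ = [4 2 6 5 1 3]


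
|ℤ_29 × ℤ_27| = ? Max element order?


|ℤ_29 × ℤ_27| = 29 × 27 = 783
Max element order = lcm(29,27) = 783
Cyclic? Yes (gcd=1)

|ℤ_29×ℤ_27| = 783, max element order = 783


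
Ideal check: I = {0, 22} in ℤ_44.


Check ideal conditions for I = {0, 22} in ℤ_44:
(1) I is an additive subgroup? Yes
(2) For r ∈ ℤ_44 and a ∈ I: r·a ∈ I? Yes

Yes, I is an ideal of ℤ_44


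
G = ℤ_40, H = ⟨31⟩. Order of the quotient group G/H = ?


|⟨31⟩| = n / gcd(31, 40) = 40 / 1 = 40
H is normal (ℤ_40 is abelian).
|G/H| = |G| / |H| = 40 / 40 = 1

|G/H| = 1


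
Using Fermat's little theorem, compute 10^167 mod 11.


Fermat's little theorem: if p is prime and gcd(a,p)=1, then a^(p-1) ≡ 1 (mod p)
p = 11 is prime, gcd(10,11) = 1
Reduce exponent: 167 mod 10 = 7
So 10^167 ≡ 10^7 (mod 11)
10^7 mod 11 = 10

10^167 ≡ 10 (mod 11)


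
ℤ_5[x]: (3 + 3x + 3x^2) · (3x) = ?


Expand and collect like terms; reduce coefficients mod 5:
x^0: 3·0 = 0 ≡ 0 (mod 5)
x^1: 3·3 + 3·0 = 9 ≡ 4 (mod 5)
x^2: 3·3 + 3·0 = 9 ≡ 4 (mod 5)
x^3: 3·3 = 9 ≡ 4 (mod 5)
Result: 4x + 4x^2 + 4x^3

f · g = 4x + 4x^2 + 4x^3


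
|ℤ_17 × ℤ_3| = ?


|A × B| = |A| · |B|
|ℤ_17 × ℤ_3| = 17 × 3 = 51

|ℤ_17 × ℤ_3| = 51


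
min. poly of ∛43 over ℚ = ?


∛43 satisfies x³ - 43 = 0, irreducible over ℚ (no rational root; 43 is not a perfect cube)

Minimal polynomial: x³ - 43


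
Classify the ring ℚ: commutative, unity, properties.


ℚ is a field: commutative, has unity, every nonzero element is a unit (hence an integral domain)
Commutative: Yes
Integral domain: Yes
Has unity: Yes

ℚ: Commutative=Yes, Unity=Yes


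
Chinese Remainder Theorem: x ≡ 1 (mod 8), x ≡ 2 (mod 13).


m₁ = 8, m₂ = 13, gcd = 1, so CRT applies. M = m₁·m₂ = 104
Let M₁ = M/m₁ = 13, M₂ = M/m₂ = 8
Find y₁ ≡ M₁⁻¹ (mod m₁): 13⁻¹ ≡ 5 (mod 8)
Find y₂ ≡ M₂⁻¹ (mod m₂): 8⁻¹ ≡ 5 (mod 13)
x = a₁·M₁·y₁ + a₂·M₂·y₂ = 1·13·5 + 2·8·5 = 145
Reduce mod 104: x ≡ 41
Check: 41 mod 8 = 1 ✓, 41 mod 13 = 2 ✓

x ≡ 41 (mod 104)


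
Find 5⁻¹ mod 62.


Use the extended Euclidean algorithm to write 1 = 5·s + 62·t; then s mod 62 is the inverse.
Euclidean algorithm:
  5 = 0·62 + 5
  62 = 12·5 + 2
  5 = 2·2 + 1
  2 = 2·1 + 0
gcd(5,62) = 1
Back-substitution gives: 5·(25) + 62·(-2) = 1
So 5⁻¹ ≡ 25 ≡ 25 (mod 62)
Check: 5 × 25 = 125 ≡ 1 (mod 62) ✓

5⁻¹ ≡ 25 (mod 62)


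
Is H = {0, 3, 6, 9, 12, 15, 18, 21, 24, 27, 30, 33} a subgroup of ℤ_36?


Subgroup test for H = {0, 3, 6, 9, 12, 15, 18, 21, 24, 27, 30, 33} in (ℤ_36, +):
(1) 0 ∈ H? Yes
(2) Closure: for all a,b ∈ H, (a+b) mod 36 ∈ H? Yes
(3) Inverses: for all a ∈ H, -a mod 36 ∈ H? Yes

Yes, H is a subgroup of ℤ_36


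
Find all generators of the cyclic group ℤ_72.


g generates ℤ_n iff gcd(g,n) = 1
Prime factors of 72: 2, 3
Generators are g ∈ {1,...,71} not divisible by any of these primes.
Generators: {1, 5, 7, 11, 13, 17, 19, 23, 25, 29, 31, 35, 37, 41, 43, 47, 49, 53, 55, 59, 61, 65, 67, 71}
Number of generators = φ(72) = 24

Generators of ℤ_72 = {1, 5, 7, 11, 13, 17, 19, 23, 25, 29, 31, 35, 37, 41, 43, 47, 49, 53, 55, 59, 61, 65, 67, 71}


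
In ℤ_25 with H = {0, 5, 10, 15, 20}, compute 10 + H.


10 + H = {10 + h (mod 25) : h ∈ H}
10+0=10, 10+5=15, 10+10=20, 10+15=0, 10+20=5
10 + H = {0, 5, 10, 15, 20} = 0 + H

10 + H = {0, 5, 10, 15, 20}


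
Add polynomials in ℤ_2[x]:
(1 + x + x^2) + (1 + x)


Add coefficients mod 2:
x^0: 1 + 1 = 0 (mod 2)
x^1: 1 + 1 = 0 (mod 2)
x^2: 1 + 0 = 1 (mod 2)
Result: x^2

f + g = x^2


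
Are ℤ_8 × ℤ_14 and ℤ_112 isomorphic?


Comparing ℤ_8 × ℤ_14 and ℤ_112:
gcd(8,14) = 2 ≠ 1. Max element order in ℤ_8×ℤ_14 is lcm(8,14) = 56 < 112, so it has no element of order 112

No, ℤ_8 × ℤ_14 ≇ ℤ_112


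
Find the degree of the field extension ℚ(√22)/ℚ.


√22 has minimal polynomial x² - 22 (irreducible over ℚ since 22 is squarefree)

[ℚ(√22)/ℚ] = 2


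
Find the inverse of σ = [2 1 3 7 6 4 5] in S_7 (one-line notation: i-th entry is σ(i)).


To find σ⁻¹, swap domain and range:
σ(1) = 2 → σ⁻¹(2) = 1
σ(2) = 1 → σ⁻¹(1) = 2
σ(3) = 3 → σ⁻¹(3) = 3
σ(4) = 7 → σ⁻¹(7) = 4
σ(5) = 6 → σ⁻¹(6) = 5
σ(6) = 4 → σ⁻¹(4) = 6
σ(7) = 5 → σ⁻¹(5) = 7

σ⁻¹ = [2 1 3 6 7 5 4]


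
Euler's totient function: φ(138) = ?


Factor n: 138 = 2 × 3 × 23
φ(n) = n · ∏(1 - 1/p) over distinct primes p | n
φ(138) = 138 · (1 - 1/2) · (1 - 1/3) · (1 - 1/23) = 44

φ(138) = 44


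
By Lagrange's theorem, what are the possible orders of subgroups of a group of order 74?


Lagrange's theorem: |H| divides |G|
|G| = 74
Divisors of 74: 1, 2, 37, 74

Possible subgroup orders: {1, 2, 37, 74}


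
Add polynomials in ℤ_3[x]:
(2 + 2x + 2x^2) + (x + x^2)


Add coefficients mod 3:
x^0: 2 + 0 = 2 (mod 3)
x^1: 2 + 1 = 0 (mod 3)
x^2: 2 + 1 = 0 (mod 3)
Result: 2

f + g = 2


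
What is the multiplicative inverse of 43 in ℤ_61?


Use the extended Euclidean algorithm to write 1 = 43·s + 61·t; then s mod 61 is the inverse.
Euclidean algorithm:
  43 = 0·61 + 43
  61 = 1·43 + 18
  43 = 2·18 + 7
  18 = 2·7 + 4
  7 = 1·4 + 3
  4 = 1·3 + 1
  3 = 3·1 + 0
gcd(43,61) = 1
Back-substitution gives: 43·(-17) + 61·(12) = 1
So 43⁻¹ ≡ -17 ≡ 44 (mod 61)
Check: 43 × 44 = 1892 ≡ 1 (mod 61) ✓

43⁻¹ ≡ 44 (mod 61)


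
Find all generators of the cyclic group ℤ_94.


g generates ℤ_n iff gcd(g,n) = 1
Prime factors of 94: 2, 47
Generators are g ∈ {1,...,93} not divisible by any of these primes.
Generators: {1, 3, 5, 7, 9, 11, 13, 15, 17, 19, 21, 23, 25, 27, 29, 31, 33, 35, 37, 39, 41, 43, 45, 49, 51, 53, 55, 57, 59, 61, 63, 65, 67, 69, 71, 73, 75, 77, 79, 81, 83, 85, 87, 89, 91, 93}
Number of generators = φ(94) = 46

Generators of ℤ_94 = {1, 3, 5, 7, 9, 11, 13, 15, 17, 19, 21, 23, 25, 27, 29, 31, 33, 35, 37, 39, 41, 43, 45, 49, 51, 53, 55, 57, 59, 61, 63, 65, 67, 69, 71, 73, 75, 77, 79, 81, 83, 85, 87, 89, 91, 93}


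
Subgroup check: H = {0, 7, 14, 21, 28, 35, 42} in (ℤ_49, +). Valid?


Subgroup test for H = {0, 7, 14, 21, 28, 35, 42} in (ℤ_49, +):
(1) 0 ∈ H? Yes
(2) Closure: for all a,b ∈ H, (a+b) mod 49 ∈ H? Yes
(3) Inverses: for all a ∈ H, -a mod 49 ∈ H? Yes

Yes, H is a subgroup of ℤ_49


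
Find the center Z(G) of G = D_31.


Z(G) = {g ∈ G | gx = xg for all x ∈ G}
For odd n, Z(D_n) = {e}: no nontrivial rotation commutes with all reflections

Z(D_31) = {e}


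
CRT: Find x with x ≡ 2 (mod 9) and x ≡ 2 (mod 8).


m₁ = 9, m₂ = 8, gcd = 1, so CRT applies. M = m₁·m₂ = 72
Let M₁ = M/m₁ = 8, M₂ = M/m₂ = 9
Find y₁ ≡ M₁⁻¹ (mod m₁): 8⁻¹ ≡ 8 (mod 9)
Find y₂ ≡ M₂⁻¹ (mod m₂): 9⁻¹ ≡ 1 (mod 8)
x = a₁·M₁·y₁ + a₂·M₂·y₂ = 2·8·8 + 2·9·1 = 146
Reduce mod 72: x ≡ 2
Check: 2 mod 9 = 2 ✓, 2 mod 8 = 2 ✓

x ≡ 2 (mod 72)


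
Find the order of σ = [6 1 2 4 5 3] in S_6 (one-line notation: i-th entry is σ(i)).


Cycle decomposition: (1 6 3 2)
Cycle lengths: 4
Order = lcm(4) = 4

ord(σ) = 4


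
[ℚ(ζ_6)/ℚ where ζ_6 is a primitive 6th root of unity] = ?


[ℚ(ζ_n):ℚ] = deg Φ_n(x) = φ(n). Here φ(6) = 2

[ℚ(ζ_6)/ℚ where ζ_6 is a primitive 6th root of unity] = 2


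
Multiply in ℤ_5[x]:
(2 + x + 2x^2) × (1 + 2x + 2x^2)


Expand and collect like terms; reduce coefficients mod 5:
x^0: 2·1 = 2 ≡ 2 (mod 5)
x^1: 2·2 + 1·1 = 5 ≡ 0 (mod 5)
x^2: 2·2 + 1·2 + 2·1 = 8 ≡ 3 (mod 5)
x^3: 1·2 + 2·2 = 6 ≡ 1 (mod 5)
x^4: 2·2 = 4 ≡ 4 (mod 5)
Result: 2 + 3x^2 + x^3 + 4x^4

f · g = 2 + 3x^2 + x^3 + 4x^4


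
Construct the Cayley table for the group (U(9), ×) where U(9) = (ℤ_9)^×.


Elements: {1, 2, 4, 5, 7, 8}
Operation: multiplication mod 9
Entry (a, b) = (a × b) mod 9

Cayley table:
  | 1 | 2 | 4 | 5 | 7 | 8
1 | 1 | 2 | 4 | 5 | 7 | 8
2 | 2 | 4 | 8 | 1 | 5 | 7
4 | 4 | 8 | 7 | 2 | 1 | 5
5 | 5 | 1 | 2 | 7 | 8 | 4
7 | 7 | 5 | 1 | 8 | 4 | 2
8 | 8 | 7 | 5 | 4 | 2 | 1


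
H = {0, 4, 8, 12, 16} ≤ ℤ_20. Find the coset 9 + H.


9 + H = {9 + h (mod 20) : h ∈ H}
9+0=9, 9+4=13, 9+8=17, 9+12=1, 9+16=5
9 + H = {1, 5, 9, 13, 17} = 1 + H

9 + H = {1, 5, 9, 13, 17}


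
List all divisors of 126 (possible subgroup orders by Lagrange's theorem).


Lagrange's theorem: |H| divides |G|
|G| = 126
Divisors of 126: 1, 2, 3, 6, 7, 9, 14, 18, 21, 42, 63, 126

Possible subgroup orders: {1, 2, 3, 6, 7, 9, 14, 18, 21, 42, 63, 126}


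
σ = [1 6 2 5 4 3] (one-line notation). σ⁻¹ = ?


To find σ⁻¹, swap domain and range:
σ(1) = 1 → σ⁻¹(1) = 1
σ(2) = 6 → σ⁻¹(6) = 2
σ(3) = 2 → σ⁻¹(2) = 3
σ(4) = 5 → σ⁻¹(5) = 4
σ(5) = 4 → σ⁻¹(4) = 5
σ(6) = 3 → σ⁻¹(3) = 6

σ⁻¹ = [1 3 6 5 4 2]


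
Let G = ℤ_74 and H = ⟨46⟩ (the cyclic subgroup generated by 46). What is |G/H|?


|⟨46⟩| = n / gcd(46, 74) = 74 / 2 = 37
H is normal (ℤ_74 is abelian).
|G/H| = |G| / |H| = 74 / 37 = 2

|G/H| = 2


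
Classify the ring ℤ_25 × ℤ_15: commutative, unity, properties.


Direct product ring; commutative with unity (1,1); but (1,0)·(0,1) = (0,0) gives zero divisors, so not an integral domain
Commutative: Yes
Integral domain: No
Has unity: Yes

ℤ_25 × ℤ_15: Commutative=Yes, Unity=Yes


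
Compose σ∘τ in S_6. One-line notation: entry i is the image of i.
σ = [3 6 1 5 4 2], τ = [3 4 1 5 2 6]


σ∘τ: apply τ first, then σ
1 →τ 3 →σ 1
2 →τ 4 →σ 5
3 →τ 1 →σ 3
4 →τ 5 →σ 4
5 →τ 2 →σ 6
6 →τ 6 →σ 2

σ∘τ = [1 5 3 4 6 2]


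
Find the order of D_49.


|D_n| = 2n (n rotations and n reflections)
|D_49| = 2×49 = 98

|D_49| = 98


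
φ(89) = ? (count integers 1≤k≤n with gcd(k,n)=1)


Factor n: 89 = 89
φ(n) = n · ∏(1 - 1/p) over distinct primes p | n
φ(89) = 89 · (1 - 1/89) = 88

φ(89) = 88


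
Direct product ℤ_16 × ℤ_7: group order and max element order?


|ℤ_16 × ℤ_7| = 16 × 7 = 112
Max element order = lcm(16,7) = 112
Cyclic? Yes (gcd=1)

|ℤ_16×ℤ_7| = 112, max element order = 112


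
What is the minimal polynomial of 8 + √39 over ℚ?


Let α = 8 + √39. Then α - 8 = √39, so (α - 8)² = 39, giving α² - 16α + 25 = 0. Degree 2 and α ∉ ℚ, so this is the minimal polynomial.

Minimal polynomial: x² - 16x + 25


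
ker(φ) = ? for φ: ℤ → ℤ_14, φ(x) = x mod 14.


Kernel = preimage of identity
ker(φ) = {x ∈ ℤ : x ≡ 0 (mod 14)} = 14ℤ = {0, ±14, ±28, ...}

ker(φ) = 14ℤ


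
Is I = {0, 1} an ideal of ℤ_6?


Check ideal conditions for I = {0, 1} in ℤ_6:
(1) I is an additive subgroup? No
(2) For r ∈ ℤ_6 and a ∈ I: r·a ∈ I? No  [counterexample: r=2, a=1, r·a mod 6 = 2 ∉ I]

No, I is not an ideal of ℤ_6


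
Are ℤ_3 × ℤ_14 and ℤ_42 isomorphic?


Comparing ℤ_3 × ℤ_14 and ℤ_42:
gcd(3,14) = 1, so ℤ_3 × ℤ_14 ≅ ℤ_42 (CRT)

Yes, ℤ_3 × ℤ_14 ≅ ℤ_42


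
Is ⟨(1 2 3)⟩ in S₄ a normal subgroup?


H = ⟨(1 2 3)⟩ in S₄
(1 4)(1 2 3)(1 4)⁻¹ = (4 2 3) ∉ ⟨(1 2 3)⟩

No, not a normal subgroup


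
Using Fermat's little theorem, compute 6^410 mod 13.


Fermat's little theorem: if p is prime and gcd(a,p)=1, then a^(p-1) ≡ 1 (mod p)
p = 13 is prime, gcd(6,13) = 1
Reduce exponent: 410 mod 12 = 2
So 6^410 ≡ 6^2 (mod 13)
6^2 mod 13 = 10

6^410 ≡ 10 (mod 13)


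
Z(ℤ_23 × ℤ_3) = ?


Z(G) = {g ∈ G | gx = xg for all x ∈ G}
Direct product of abelian groups is abelian, so Z(G) = G

Z(ℤ_23 × ℤ_3) = ℤ_23 × ℤ_3


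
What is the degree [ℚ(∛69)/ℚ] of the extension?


∛69 has minimal polynomial x³ - 69 (irreducible over ℚ since 69 is not a perfect cube)

[ℚ(∛69)/ℚ] = 3


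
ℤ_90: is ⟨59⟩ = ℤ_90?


g generates ℤ_n iff gcd(g, n) = 1
gcd(59, 90) = 1
Since gcd = 1, 59 is a generator.

Yes, 59 generates ℤ_90


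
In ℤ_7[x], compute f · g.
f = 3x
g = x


Expand and collect like terms; reduce coefficients mod 7:
x^0: 0·0 = 0 ≡ 0 (mod 7)
x^1: 0·1 + 3·0 = 0 ≡ 0 (mod 7)
x^2: 3·1 = 3 ≡ 3 (mod 7)
Result: 3x^2

f · g = 3x^2


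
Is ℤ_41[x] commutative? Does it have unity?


ℤ_41 is a field (n prime), so ℤ_41[x] is a commutative integral domain with unity
Commutative: Yes
Integral domain: Yes
Has unity: Yes

ℤ_41[x]: Commutative=Yes, Unity=Yes


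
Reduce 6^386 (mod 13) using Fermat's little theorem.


Fermat's little theorem: if p is prime and gcd(a,p)=1, then a^(p-1) ≡ 1 (mod p)
p = 13 is prime, gcd(6,13) = 1
Reduce exponent: 386 mod 12 = 2
So 6^386 ≡ 6^2 (mod 13)
6^2 mod 13 = 10

6^386 ≡ 10 (mod 13)


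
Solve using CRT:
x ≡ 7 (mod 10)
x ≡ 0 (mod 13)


m₁ = 10, m₂ = 13, gcd = 1, so CRT applies. M = m₁·m₂ = 130
Let M₁ = M/m₁ = 13, M₂ = M/m₂ = 10
Find y₁ ≡ M₁⁻¹ (mod m₁): 13⁻¹ ≡ 7 (mod 10)
Find y₂ ≡ M₂⁻¹ (mod m₂): 10⁻¹ ≡ 4 (mod 13)
x = a₁·M₁·y₁ + a₂·M₂·y₂ = 7·13·7 + 0·10·4 = 637
Reduce mod 130: x ≡ 117
Check: 117 mod 10 = 7 ✓, 117 mod 13 = 0 ✓

x ≡ 117 (mod 130)


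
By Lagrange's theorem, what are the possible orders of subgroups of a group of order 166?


Lagrange's theorem: |H| divides |G|
|G| = 166
Divisors of 166: 1, 2, 83, 166

Possible subgroup orders: {1, 2, 83, 166}
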